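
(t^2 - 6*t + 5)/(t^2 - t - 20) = (t - 1)/(t + 4)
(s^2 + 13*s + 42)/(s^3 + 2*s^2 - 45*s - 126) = (s + 7)/(s^2 - 4*s - 21)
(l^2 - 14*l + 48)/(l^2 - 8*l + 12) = (l - 8)/(l - 2)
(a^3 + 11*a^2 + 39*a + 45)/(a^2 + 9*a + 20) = (a^2 + 6*a + 9)/(a + 4)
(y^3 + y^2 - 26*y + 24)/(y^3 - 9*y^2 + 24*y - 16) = (y + 6)/(y - 4)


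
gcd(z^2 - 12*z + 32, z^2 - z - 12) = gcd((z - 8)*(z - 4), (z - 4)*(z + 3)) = z - 4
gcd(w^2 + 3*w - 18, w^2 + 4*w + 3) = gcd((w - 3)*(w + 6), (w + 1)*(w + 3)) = 1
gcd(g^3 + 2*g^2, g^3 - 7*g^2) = g^2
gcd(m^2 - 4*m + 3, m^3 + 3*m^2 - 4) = m - 1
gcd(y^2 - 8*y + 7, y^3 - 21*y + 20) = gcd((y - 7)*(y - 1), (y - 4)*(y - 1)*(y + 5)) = y - 1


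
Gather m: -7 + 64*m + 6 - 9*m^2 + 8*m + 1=-9*m^2 + 72*m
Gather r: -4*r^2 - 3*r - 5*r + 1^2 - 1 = -4*r^2 - 8*r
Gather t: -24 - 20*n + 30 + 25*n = 5*n + 6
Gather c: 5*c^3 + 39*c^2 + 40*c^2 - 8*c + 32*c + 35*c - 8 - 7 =5*c^3 + 79*c^2 + 59*c - 15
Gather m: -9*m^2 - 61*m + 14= -9*m^2 - 61*m + 14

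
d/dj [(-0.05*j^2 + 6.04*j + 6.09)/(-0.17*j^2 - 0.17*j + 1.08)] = (1.0353*j^2 + 1.9626*j + 7.5585)/(0.0289*j^4 + 0.0578*j^3 - 0.3383*j^2 - 0.3672*j + 1.1664)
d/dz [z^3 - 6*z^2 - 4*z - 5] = 3*z^2 - 12*z - 4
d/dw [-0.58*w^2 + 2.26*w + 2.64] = 2.26 - 1.16*w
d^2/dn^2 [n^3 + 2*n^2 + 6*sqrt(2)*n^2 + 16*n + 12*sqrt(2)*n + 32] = 6*n + 4 + 12*sqrt(2)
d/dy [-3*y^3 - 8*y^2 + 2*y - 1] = -9*y^2 - 16*y + 2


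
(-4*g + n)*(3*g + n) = -12*g^2 - g*n + n^2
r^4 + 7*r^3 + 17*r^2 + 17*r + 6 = (r + 1)^2*(r + 2)*(r + 3)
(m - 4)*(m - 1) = m^2 - 5*m + 4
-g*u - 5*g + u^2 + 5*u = (-g + u)*(u + 5)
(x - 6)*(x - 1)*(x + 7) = x^3 - 43*x + 42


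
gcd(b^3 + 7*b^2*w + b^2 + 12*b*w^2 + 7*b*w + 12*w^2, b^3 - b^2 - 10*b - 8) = b + 1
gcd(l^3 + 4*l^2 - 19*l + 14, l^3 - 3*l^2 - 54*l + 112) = l^2 + 5*l - 14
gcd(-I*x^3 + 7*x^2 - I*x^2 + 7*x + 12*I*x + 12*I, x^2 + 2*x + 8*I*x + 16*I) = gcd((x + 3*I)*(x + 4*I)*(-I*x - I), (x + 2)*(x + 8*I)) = 1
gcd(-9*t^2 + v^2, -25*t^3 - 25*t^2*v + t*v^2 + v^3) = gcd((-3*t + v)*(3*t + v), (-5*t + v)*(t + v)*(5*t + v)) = 1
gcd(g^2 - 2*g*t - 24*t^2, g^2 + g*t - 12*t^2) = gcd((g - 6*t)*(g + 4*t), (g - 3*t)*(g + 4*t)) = g + 4*t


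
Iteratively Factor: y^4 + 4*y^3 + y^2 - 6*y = (y)*(y^3 + 4*y^2 + y - 6) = y*(y - 1)*(y^2 + 5*y + 6) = y*(y - 1)*(y + 3)*(y + 2)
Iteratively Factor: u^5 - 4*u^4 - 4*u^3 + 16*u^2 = (u - 4)*(u^4 - 4*u^2) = (u - 4)*(u + 2)*(u^3 - 2*u^2) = (u - 4)*(u - 2)*(u + 2)*(u^2) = u*(u - 4)*(u - 2)*(u + 2)*(u)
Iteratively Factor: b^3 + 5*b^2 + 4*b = (b + 4)*(b^2 + b) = b*(b + 4)*(b + 1)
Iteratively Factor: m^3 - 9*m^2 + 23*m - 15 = (m - 5)*(m^2 - 4*m + 3) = (m - 5)*(m - 3)*(m - 1)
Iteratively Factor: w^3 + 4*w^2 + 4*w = (w + 2)*(w^2 + 2*w) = (w + 2)^2*(w)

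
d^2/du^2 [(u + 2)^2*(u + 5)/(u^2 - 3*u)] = 120*(u^3 + u^2 - 3*u + 3)/(u^3*(u^3 - 9*u^2 + 27*u - 27))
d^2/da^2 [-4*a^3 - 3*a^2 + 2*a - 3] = -24*a - 6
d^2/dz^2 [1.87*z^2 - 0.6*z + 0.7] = 3.74000000000000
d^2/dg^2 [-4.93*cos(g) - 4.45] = 4.93*cos(g)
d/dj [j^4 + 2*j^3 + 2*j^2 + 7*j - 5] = 4*j^3 + 6*j^2 + 4*j + 7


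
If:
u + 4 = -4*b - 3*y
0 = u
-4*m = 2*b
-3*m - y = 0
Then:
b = -8/17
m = 4/17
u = 0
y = -12/17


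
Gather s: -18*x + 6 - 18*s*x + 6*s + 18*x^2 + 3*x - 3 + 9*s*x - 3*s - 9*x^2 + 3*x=s*(3 - 9*x) + 9*x^2 - 12*x + 3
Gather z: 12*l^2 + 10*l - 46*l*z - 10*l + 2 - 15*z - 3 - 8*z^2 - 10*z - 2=12*l^2 - 8*z^2 + z*(-46*l - 25) - 3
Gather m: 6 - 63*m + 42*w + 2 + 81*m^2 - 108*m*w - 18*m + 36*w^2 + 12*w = 81*m^2 + m*(-108*w - 81) + 36*w^2 + 54*w + 8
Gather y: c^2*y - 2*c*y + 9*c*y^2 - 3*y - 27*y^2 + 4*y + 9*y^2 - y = y^2*(9*c - 18) + y*(c^2 - 2*c)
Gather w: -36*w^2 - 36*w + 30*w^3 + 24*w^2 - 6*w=30*w^3 - 12*w^2 - 42*w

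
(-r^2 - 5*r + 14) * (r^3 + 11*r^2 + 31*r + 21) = -r^5 - 16*r^4 - 72*r^3 - 22*r^2 + 329*r + 294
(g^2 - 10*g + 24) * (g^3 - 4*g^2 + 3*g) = g^5 - 14*g^4 + 67*g^3 - 126*g^2 + 72*g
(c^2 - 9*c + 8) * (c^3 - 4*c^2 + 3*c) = c^5 - 13*c^4 + 47*c^3 - 59*c^2 + 24*c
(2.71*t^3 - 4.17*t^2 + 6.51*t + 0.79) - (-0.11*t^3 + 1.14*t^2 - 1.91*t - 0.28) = 2.82*t^3 - 5.31*t^2 + 8.42*t + 1.07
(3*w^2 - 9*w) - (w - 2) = 3*w^2 - 10*w + 2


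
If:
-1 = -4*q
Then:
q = 1/4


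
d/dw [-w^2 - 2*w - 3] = -2*w - 2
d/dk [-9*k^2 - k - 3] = -18*k - 1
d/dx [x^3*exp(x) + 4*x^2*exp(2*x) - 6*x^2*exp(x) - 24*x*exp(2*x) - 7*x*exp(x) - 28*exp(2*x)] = (x^3 + 8*x^2*exp(x) - 3*x^2 - 40*x*exp(x) - 19*x - 80*exp(x) - 7)*exp(x)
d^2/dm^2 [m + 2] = 0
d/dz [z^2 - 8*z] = 2*z - 8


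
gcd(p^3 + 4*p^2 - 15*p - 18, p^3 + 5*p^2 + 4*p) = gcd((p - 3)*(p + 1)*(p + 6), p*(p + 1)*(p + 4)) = p + 1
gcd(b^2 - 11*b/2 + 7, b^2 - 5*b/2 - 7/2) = b - 7/2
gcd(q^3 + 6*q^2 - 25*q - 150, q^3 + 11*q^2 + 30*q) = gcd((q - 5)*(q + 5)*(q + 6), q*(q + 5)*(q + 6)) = q^2 + 11*q + 30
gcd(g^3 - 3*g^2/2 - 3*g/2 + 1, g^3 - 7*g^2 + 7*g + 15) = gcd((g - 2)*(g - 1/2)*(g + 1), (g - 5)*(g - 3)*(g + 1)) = g + 1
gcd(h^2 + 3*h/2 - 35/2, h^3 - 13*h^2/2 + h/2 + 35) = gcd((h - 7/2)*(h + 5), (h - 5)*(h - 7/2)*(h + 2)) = h - 7/2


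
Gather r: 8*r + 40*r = 48*r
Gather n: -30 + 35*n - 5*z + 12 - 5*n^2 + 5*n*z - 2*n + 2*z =-5*n^2 + n*(5*z + 33) - 3*z - 18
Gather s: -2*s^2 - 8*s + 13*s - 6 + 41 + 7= -2*s^2 + 5*s + 42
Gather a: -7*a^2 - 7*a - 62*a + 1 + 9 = -7*a^2 - 69*a + 10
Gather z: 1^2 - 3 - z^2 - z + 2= -z^2 - z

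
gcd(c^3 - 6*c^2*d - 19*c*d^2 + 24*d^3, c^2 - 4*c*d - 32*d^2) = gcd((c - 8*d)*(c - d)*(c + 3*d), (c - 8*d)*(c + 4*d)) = c - 8*d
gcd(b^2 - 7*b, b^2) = b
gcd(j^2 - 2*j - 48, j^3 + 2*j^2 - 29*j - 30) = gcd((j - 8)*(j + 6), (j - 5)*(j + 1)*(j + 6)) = j + 6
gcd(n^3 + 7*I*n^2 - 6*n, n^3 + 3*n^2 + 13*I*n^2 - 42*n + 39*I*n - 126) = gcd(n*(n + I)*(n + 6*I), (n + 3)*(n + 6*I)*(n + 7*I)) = n + 6*I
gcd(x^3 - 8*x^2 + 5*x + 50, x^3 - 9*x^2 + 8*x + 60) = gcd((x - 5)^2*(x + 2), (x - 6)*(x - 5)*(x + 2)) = x^2 - 3*x - 10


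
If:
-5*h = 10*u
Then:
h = -2*u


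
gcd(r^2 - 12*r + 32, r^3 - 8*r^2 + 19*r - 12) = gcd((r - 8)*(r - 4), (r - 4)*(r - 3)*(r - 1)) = r - 4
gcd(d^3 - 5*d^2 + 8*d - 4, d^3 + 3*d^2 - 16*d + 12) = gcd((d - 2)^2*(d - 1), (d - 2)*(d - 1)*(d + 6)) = d^2 - 3*d + 2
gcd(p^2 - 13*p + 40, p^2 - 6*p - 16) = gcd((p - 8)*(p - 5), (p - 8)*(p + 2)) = p - 8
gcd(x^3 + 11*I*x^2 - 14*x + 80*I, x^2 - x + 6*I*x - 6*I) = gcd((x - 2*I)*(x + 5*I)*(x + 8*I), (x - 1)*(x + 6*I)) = 1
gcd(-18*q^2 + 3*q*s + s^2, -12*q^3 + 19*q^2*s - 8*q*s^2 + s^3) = 3*q - s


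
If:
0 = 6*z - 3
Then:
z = 1/2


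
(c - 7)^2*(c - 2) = c^3 - 16*c^2 + 77*c - 98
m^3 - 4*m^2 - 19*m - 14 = (m - 7)*(m + 1)*(m + 2)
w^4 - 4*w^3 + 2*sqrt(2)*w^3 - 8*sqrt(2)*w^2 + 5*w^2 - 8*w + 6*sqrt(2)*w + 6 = (w - 3)*(w - 1)*(w + sqrt(2))^2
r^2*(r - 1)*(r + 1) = r^4 - r^2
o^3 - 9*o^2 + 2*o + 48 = (o - 8)*(o - 3)*(o + 2)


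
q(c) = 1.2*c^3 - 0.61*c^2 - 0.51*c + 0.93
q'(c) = 3.6*c^2 - 1.22*c - 0.51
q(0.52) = 0.67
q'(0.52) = -0.17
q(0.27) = 0.77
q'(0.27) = -0.58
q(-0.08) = 0.97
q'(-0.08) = -0.39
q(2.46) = 13.85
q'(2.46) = 18.27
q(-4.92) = -154.24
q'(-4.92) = 92.64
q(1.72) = 4.35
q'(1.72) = 8.04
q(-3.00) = -35.43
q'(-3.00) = 35.55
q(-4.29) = -102.85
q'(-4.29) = 70.98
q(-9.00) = -918.69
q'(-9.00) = 302.07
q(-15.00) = -4178.67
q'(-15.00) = 827.79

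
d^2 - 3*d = d*(d - 3)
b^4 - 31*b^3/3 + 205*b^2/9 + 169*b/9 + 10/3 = (b - 6)*(b - 5)*(b + 1/3)^2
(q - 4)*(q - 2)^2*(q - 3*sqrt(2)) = q^4 - 8*q^3 - 3*sqrt(2)*q^3 + 20*q^2 + 24*sqrt(2)*q^2 - 60*sqrt(2)*q - 16*q + 48*sqrt(2)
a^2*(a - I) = a^3 - I*a^2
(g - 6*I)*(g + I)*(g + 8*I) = g^3 + 3*I*g^2 + 46*g + 48*I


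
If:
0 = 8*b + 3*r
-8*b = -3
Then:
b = 3/8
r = -1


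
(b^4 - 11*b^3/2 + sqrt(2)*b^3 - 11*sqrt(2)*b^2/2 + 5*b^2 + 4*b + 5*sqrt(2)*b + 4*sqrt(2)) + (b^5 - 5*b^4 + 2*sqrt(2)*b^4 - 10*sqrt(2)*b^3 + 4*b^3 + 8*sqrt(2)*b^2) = b^5 - 4*b^4 + 2*sqrt(2)*b^4 - 9*sqrt(2)*b^3 - 3*b^3/2 + 5*sqrt(2)*b^2/2 + 5*b^2 + 4*b + 5*sqrt(2)*b + 4*sqrt(2)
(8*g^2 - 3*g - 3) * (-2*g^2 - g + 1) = -16*g^4 - 2*g^3 + 17*g^2 - 3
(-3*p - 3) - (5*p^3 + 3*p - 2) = -5*p^3 - 6*p - 1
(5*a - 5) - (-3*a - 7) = 8*a + 2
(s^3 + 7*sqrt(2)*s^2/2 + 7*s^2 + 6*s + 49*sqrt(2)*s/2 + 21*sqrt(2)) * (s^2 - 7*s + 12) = s^5 + 7*sqrt(2)*s^4/2 - 31*s^3 - 217*sqrt(2)*s^2/2 + 42*s^2 + 72*s + 147*sqrt(2)*s + 252*sqrt(2)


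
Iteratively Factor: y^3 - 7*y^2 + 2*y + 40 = (y - 4)*(y^2 - 3*y - 10) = (y - 5)*(y - 4)*(y + 2)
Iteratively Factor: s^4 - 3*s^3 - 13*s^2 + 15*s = (s - 1)*(s^3 - 2*s^2 - 15*s) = (s - 5)*(s - 1)*(s^2 + 3*s) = s*(s - 5)*(s - 1)*(s + 3)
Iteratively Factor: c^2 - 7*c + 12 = (c - 4)*(c - 3)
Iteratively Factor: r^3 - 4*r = (r + 2)*(r^2 - 2*r) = r*(r + 2)*(r - 2)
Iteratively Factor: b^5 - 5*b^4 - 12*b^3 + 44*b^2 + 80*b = (b - 4)*(b^4 - b^3 - 16*b^2 - 20*b) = (b - 5)*(b - 4)*(b^3 + 4*b^2 + 4*b) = (b - 5)*(b - 4)*(b + 2)*(b^2 + 2*b) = (b - 5)*(b - 4)*(b + 2)^2*(b)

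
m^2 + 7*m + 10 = (m + 2)*(m + 5)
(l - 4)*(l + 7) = l^2 + 3*l - 28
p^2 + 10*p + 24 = (p + 4)*(p + 6)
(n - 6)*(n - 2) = n^2 - 8*n + 12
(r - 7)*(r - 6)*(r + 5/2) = r^3 - 21*r^2/2 + 19*r/2 + 105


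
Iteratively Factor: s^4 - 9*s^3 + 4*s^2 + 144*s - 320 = (s - 4)*(s^3 - 5*s^2 - 16*s + 80) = (s - 4)^2*(s^2 - s - 20) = (s - 5)*(s - 4)^2*(s + 4)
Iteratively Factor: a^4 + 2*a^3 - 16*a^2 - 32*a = (a + 4)*(a^3 - 2*a^2 - 8*a) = (a - 4)*(a + 4)*(a^2 + 2*a) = a*(a - 4)*(a + 4)*(a + 2)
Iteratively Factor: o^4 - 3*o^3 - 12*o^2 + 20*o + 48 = (o - 4)*(o^3 + o^2 - 8*o - 12) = (o - 4)*(o + 2)*(o^2 - o - 6) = (o - 4)*(o + 2)^2*(o - 3)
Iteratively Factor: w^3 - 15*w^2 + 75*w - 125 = (w - 5)*(w^2 - 10*w + 25) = (w - 5)^2*(w - 5)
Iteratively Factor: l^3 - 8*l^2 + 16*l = (l - 4)*(l^2 - 4*l) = (l - 4)^2*(l)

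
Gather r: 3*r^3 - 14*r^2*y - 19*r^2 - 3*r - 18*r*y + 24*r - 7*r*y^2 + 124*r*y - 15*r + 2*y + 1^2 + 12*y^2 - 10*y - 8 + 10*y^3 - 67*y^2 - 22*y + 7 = 3*r^3 + r^2*(-14*y - 19) + r*(-7*y^2 + 106*y + 6) + 10*y^3 - 55*y^2 - 30*y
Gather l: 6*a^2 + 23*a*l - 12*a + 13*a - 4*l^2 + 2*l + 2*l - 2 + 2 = 6*a^2 + a - 4*l^2 + l*(23*a + 4)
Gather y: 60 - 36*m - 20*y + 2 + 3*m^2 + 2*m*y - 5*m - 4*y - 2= 3*m^2 - 41*m + y*(2*m - 24) + 60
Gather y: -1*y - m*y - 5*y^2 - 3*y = -5*y^2 + y*(-m - 4)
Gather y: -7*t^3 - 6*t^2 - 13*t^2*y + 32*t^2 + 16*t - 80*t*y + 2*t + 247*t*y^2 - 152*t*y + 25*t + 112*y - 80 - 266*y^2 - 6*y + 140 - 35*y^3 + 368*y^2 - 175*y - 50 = -7*t^3 + 26*t^2 + 43*t - 35*y^3 + y^2*(247*t + 102) + y*(-13*t^2 - 232*t - 69) + 10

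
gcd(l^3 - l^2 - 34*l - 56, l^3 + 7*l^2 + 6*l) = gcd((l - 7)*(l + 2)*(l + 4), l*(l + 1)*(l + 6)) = 1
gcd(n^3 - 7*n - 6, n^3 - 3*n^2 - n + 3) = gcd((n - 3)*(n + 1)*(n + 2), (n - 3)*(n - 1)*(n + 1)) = n^2 - 2*n - 3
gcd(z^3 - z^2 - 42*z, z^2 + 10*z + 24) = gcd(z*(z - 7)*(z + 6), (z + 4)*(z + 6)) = z + 6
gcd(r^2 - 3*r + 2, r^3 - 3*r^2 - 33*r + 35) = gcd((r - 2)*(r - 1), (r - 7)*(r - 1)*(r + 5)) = r - 1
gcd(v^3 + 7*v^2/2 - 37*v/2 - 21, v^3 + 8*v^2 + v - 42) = 1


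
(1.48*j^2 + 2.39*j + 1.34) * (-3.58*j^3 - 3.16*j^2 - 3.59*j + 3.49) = -5.2984*j^5 - 13.233*j^4 - 17.6628*j^3 - 7.6493*j^2 + 3.5305*j + 4.6766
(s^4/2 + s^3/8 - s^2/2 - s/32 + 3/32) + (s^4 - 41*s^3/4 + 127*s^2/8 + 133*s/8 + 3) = 3*s^4/2 - 81*s^3/8 + 123*s^2/8 + 531*s/32 + 99/32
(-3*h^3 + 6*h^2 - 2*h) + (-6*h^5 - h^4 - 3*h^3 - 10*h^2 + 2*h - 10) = -6*h^5 - h^4 - 6*h^3 - 4*h^2 - 10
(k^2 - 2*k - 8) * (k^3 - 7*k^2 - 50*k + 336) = k^5 - 9*k^4 - 44*k^3 + 492*k^2 - 272*k - 2688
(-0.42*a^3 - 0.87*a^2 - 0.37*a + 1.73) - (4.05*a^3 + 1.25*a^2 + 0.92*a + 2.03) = -4.47*a^3 - 2.12*a^2 - 1.29*a - 0.3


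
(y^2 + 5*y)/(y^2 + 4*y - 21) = y*(y + 5)/(y^2 + 4*y - 21)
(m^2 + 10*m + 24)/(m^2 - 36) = (m + 4)/(m - 6)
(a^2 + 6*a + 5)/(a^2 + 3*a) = (a^2 + 6*a + 5)/(a*(a + 3))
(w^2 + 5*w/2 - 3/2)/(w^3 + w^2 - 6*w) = (w - 1/2)/(w*(w - 2))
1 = 1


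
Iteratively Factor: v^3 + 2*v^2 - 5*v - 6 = (v + 3)*(v^2 - v - 2) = (v + 1)*(v + 3)*(v - 2)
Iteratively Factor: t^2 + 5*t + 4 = (t + 1)*(t + 4)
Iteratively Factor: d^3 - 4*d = (d)*(d^2 - 4) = d*(d + 2)*(d - 2)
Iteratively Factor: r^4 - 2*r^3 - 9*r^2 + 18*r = (r - 2)*(r^3 - 9*r) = (r - 3)*(r - 2)*(r^2 + 3*r) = r*(r - 3)*(r - 2)*(r + 3)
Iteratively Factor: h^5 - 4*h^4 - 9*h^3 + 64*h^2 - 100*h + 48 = (h - 2)*(h^4 - 2*h^3 - 13*h^2 + 38*h - 24) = (h - 2)^2*(h^3 - 13*h + 12) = (h - 2)^2*(h - 1)*(h^2 + h - 12) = (h - 2)^2*(h - 1)*(h + 4)*(h - 3)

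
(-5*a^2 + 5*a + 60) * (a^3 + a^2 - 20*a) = -5*a^5 + 165*a^3 - 40*a^2 - 1200*a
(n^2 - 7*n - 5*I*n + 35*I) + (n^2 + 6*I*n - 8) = 2*n^2 - 7*n + I*n - 8 + 35*I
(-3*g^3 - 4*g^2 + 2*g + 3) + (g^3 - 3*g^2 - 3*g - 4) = -2*g^3 - 7*g^2 - g - 1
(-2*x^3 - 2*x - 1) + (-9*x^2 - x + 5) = -2*x^3 - 9*x^2 - 3*x + 4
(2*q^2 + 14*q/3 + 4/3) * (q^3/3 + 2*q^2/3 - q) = 2*q^5/3 + 26*q^4/9 + 14*q^3/9 - 34*q^2/9 - 4*q/3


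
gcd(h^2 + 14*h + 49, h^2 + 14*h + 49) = h^2 + 14*h + 49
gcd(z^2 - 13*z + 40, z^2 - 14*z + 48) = z - 8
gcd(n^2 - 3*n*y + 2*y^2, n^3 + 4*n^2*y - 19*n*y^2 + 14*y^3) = n^2 - 3*n*y + 2*y^2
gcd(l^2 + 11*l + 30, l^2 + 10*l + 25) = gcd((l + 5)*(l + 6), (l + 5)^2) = l + 5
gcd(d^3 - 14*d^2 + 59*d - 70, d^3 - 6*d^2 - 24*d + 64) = d - 2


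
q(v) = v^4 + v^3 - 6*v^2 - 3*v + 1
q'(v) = 4*v^3 + 3*v^2 - 12*v - 3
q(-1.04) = -2.32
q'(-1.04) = 8.23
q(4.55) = 385.92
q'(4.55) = 381.29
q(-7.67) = 2680.66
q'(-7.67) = -1539.34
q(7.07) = 2531.76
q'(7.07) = 1475.69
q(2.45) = 8.37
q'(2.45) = 44.43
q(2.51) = 11.17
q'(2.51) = 49.03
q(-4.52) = 217.03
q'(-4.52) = -256.85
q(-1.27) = -4.31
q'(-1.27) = 8.89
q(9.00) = 6778.00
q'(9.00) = 3048.00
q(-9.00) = 5374.00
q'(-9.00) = -2568.00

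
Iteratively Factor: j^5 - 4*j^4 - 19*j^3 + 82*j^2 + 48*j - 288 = (j - 4)*(j^4 - 19*j^2 + 6*j + 72) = (j - 4)*(j + 4)*(j^3 - 4*j^2 - 3*j + 18) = (j - 4)*(j + 2)*(j + 4)*(j^2 - 6*j + 9) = (j - 4)*(j - 3)*(j + 2)*(j + 4)*(j - 3)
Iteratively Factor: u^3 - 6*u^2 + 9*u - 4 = (u - 1)*(u^2 - 5*u + 4) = (u - 4)*(u - 1)*(u - 1)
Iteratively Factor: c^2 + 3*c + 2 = (c + 1)*(c + 2)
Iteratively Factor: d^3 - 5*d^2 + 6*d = (d - 2)*(d^2 - 3*d) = (d - 3)*(d - 2)*(d)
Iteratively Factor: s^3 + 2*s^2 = (s + 2)*(s^2) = s*(s + 2)*(s)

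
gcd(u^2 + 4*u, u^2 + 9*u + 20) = u + 4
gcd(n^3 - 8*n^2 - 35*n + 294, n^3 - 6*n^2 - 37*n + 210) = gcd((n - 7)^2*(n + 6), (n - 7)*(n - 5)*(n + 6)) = n^2 - n - 42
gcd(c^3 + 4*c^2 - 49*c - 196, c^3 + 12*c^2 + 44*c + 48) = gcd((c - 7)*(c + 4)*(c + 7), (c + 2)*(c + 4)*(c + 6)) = c + 4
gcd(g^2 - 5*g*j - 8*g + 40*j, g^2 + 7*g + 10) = 1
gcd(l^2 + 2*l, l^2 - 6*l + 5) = 1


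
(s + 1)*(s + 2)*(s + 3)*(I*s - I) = I*s^4 + 5*I*s^3 + 5*I*s^2 - 5*I*s - 6*I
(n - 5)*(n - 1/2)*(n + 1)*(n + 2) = n^4 - 5*n^3/2 - 12*n^2 - 7*n/2 + 5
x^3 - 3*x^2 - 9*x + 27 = (x - 3)^2*(x + 3)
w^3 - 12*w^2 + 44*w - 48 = (w - 6)*(w - 4)*(w - 2)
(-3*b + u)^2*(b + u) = 9*b^3 + 3*b^2*u - 5*b*u^2 + u^3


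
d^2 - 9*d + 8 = (d - 8)*(d - 1)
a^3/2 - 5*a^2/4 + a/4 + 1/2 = (a/2 + 1/4)*(a - 2)*(a - 1)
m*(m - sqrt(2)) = m^2 - sqrt(2)*m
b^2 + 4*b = b*(b + 4)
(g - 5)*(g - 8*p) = g^2 - 8*g*p - 5*g + 40*p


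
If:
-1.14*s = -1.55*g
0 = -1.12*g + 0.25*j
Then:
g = 0.735483870967742*s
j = 3.29496774193548*s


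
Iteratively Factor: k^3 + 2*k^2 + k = (k + 1)*(k^2 + k) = k*(k + 1)*(k + 1)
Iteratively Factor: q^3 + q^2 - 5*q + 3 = (q - 1)*(q^2 + 2*q - 3) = (q - 1)^2*(q + 3)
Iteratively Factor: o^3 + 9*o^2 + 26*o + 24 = (o + 4)*(o^2 + 5*o + 6) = (o + 2)*(o + 4)*(o + 3)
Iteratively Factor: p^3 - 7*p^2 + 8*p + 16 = (p - 4)*(p^2 - 3*p - 4) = (p - 4)*(p + 1)*(p - 4)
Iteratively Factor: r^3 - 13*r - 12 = (r + 3)*(r^2 - 3*r - 4) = (r - 4)*(r + 3)*(r + 1)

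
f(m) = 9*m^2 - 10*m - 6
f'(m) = 18*m - 10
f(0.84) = -8.05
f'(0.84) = 5.12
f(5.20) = 185.36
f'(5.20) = 83.60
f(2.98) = 44.12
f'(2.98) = 43.64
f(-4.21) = 195.62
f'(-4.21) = -85.78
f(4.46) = 128.42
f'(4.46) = 70.28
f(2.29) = 18.30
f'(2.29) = 31.22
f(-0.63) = 3.87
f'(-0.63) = -21.34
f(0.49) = -8.74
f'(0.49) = -1.18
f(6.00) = 258.00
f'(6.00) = 98.00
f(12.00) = 1170.00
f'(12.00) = 206.00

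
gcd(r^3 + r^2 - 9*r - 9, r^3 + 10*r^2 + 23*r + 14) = r + 1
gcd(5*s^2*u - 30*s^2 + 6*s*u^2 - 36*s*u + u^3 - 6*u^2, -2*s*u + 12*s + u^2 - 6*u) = u - 6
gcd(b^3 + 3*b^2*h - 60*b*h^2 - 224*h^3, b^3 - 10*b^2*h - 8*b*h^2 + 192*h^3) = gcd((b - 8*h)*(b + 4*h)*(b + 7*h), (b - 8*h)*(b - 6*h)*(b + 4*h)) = b^2 - 4*b*h - 32*h^2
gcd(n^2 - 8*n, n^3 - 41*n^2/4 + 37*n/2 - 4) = n - 8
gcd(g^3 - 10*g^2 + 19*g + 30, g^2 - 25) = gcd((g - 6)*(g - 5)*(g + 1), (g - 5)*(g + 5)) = g - 5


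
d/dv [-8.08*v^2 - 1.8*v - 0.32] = -16.16*v - 1.8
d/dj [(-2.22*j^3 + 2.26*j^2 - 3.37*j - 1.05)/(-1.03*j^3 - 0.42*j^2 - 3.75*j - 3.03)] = (3.2602*j^4 + 9.7078*j^3 + 7.0449*j^2 - 14.5776*j + 6.2736)/(1.0609*j^6 + 0.8652*j^5 + 7.9014*j^4 + 9.3918*j^3 + 16.6077*j^2 + 22.725*j + 9.1809)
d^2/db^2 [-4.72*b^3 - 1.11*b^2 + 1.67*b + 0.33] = -28.32*b - 2.22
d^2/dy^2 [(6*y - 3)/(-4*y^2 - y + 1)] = 6*(-(2*y - 1)*(8*y + 1)^2 + 2*(12*y - 1)*(4*y^2 + y - 1))/(4*y^2 + y - 1)^3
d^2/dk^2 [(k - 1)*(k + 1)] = 2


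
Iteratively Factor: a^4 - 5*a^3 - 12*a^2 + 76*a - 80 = (a - 2)*(a^3 - 3*a^2 - 18*a + 40) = (a - 2)^2*(a^2 - a - 20) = (a - 5)*(a - 2)^2*(a + 4)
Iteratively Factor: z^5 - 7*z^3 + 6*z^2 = (z)*(z^4 - 7*z^2 + 6*z) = z*(z + 3)*(z^3 - 3*z^2 + 2*z) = z^2*(z + 3)*(z^2 - 3*z + 2) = z^2*(z - 1)*(z + 3)*(z - 2)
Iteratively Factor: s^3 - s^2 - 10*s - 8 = (s + 2)*(s^2 - 3*s - 4) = (s + 1)*(s + 2)*(s - 4)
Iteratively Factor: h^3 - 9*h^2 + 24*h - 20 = (h - 2)*(h^2 - 7*h + 10) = (h - 5)*(h - 2)*(h - 2)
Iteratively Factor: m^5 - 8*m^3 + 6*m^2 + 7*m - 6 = (m - 2)*(m^4 + 2*m^3 - 4*m^2 - 2*m + 3) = (m - 2)*(m + 3)*(m^3 - m^2 - m + 1) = (m - 2)*(m + 1)*(m + 3)*(m^2 - 2*m + 1) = (m - 2)*(m - 1)*(m + 1)*(m + 3)*(m - 1)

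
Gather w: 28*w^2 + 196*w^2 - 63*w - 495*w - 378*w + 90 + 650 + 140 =224*w^2 - 936*w + 880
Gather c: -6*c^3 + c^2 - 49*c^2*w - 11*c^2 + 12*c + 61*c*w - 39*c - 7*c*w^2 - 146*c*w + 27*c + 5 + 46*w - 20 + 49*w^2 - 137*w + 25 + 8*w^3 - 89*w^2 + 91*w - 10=-6*c^3 + c^2*(-49*w - 10) + c*(-7*w^2 - 85*w) + 8*w^3 - 40*w^2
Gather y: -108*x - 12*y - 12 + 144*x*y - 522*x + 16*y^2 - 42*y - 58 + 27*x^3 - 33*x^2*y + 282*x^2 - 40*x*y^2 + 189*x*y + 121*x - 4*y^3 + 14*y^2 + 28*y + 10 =27*x^3 + 282*x^2 - 509*x - 4*y^3 + y^2*(30 - 40*x) + y*(-33*x^2 + 333*x - 26) - 60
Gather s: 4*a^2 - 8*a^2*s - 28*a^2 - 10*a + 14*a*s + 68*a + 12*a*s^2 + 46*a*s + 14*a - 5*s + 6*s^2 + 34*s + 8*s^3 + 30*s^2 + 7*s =-24*a^2 + 72*a + 8*s^3 + s^2*(12*a + 36) + s*(-8*a^2 + 60*a + 36)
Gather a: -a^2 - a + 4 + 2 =-a^2 - a + 6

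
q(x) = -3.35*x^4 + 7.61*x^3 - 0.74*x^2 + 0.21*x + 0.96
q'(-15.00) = 50384.16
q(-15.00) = -195446.19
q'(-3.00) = 571.92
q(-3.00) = -483.15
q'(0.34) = 1.82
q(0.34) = 1.20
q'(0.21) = 0.78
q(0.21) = 1.04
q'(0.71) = 5.87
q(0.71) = 2.61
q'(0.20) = 0.72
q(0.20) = 1.03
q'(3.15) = -196.75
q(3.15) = -97.69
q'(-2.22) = 262.62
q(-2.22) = -167.78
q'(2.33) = -48.80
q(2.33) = -5.04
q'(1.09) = 8.37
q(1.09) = 5.44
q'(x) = -13.4*x^3 + 22.83*x^2 - 1.48*x + 0.21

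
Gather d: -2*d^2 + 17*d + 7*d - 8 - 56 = -2*d^2 + 24*d - 64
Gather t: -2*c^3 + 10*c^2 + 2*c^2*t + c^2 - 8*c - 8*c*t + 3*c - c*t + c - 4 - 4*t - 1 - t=-2*c^3 + 11*c^2 - 4*c + t*(2*c^2 - 9*c - 5) - 5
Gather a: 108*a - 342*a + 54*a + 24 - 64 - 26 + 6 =-180*a - 60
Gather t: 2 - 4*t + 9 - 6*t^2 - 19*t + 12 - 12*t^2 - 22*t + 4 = -18*t^2 - 45*t + 27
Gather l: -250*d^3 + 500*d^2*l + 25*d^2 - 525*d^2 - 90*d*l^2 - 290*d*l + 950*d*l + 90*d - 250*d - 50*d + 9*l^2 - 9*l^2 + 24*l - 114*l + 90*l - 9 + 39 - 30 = -250*d^3 - 500*d^2 - 90*d*l^2 - 210*d + l*(500*d^2 + 660*d)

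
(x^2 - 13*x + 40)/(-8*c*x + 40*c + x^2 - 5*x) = (x - 8)/(-8*c + x)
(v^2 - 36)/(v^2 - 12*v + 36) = (v + 6)/(v - 6)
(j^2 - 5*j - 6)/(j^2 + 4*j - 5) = (j^2 - 5*j - 6)/(j^2 + 4*j - 5)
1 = 1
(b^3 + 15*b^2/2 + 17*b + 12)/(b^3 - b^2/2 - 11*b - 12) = (b + 4)/(b - 4)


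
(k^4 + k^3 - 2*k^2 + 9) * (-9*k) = -9*k^5 - 9*k^4 + 18*k^3 - 81*k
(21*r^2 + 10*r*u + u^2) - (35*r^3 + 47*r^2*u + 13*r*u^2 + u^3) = -35*r^3 - 47*r^2*u + 21*r^2 - 13*r*u^2 + 10*r*u - u^3 + u^2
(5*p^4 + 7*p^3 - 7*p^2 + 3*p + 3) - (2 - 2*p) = 5*p^4 + 7*p^3 - 7*p^2 + 5*p + 1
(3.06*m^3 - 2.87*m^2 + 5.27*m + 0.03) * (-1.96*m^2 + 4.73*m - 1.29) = -5.9976*m^5 + 20.099*m^4 - 27.8517*m^3 + 28.5706*m^2 - 6.6564*m - 0.0387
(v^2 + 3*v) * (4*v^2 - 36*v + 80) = 4*v^4 - 24*v^3 - 28*v^2 + 240*v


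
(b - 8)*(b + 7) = b^2 - b - 56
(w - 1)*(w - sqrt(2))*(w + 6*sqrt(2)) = w^3 - w^2 + 5*sqrt(2)*w^2 - 12*w - 5*sqrt(2)*w + 12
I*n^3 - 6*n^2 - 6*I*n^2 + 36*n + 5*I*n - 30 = (n - 5)*(n + 6*I)*(I*n - I)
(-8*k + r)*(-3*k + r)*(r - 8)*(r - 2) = 24*k^2*r^2 - 240*k^2*r + 384*k^2 - 11*k*r^3 + 110*k*r^2 - 176*k*r + r^4 - 10*r^3 + 16*r^2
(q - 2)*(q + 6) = q^2 + 4*q - 12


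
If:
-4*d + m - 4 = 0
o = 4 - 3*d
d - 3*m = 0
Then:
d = -12/11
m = -4/11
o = 80/11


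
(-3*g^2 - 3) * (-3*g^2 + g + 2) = 9*g^4 - 3*g^3 + 3*g^2 - 3*g - 6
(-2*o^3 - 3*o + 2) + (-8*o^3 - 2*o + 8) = -10*o^3 - 5*o + 10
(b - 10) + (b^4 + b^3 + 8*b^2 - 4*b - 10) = b^4 + b^3 + 8*b^2 - 3*b - 20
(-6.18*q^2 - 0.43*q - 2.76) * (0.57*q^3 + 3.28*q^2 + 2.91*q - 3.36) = -3.5226*q^5 - 20.5155*q^4 - 20.9674*q^3 + 10.4607*q^2 - 6.5868*q + 9.2736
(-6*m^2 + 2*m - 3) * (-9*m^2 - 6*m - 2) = 54*m^4 + 18*m^3 + 27*m^2 + 14*m + 6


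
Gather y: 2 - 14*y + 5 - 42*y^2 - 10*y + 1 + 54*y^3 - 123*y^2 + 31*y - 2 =54*y^3 - 165*y^2 + 7*y + 6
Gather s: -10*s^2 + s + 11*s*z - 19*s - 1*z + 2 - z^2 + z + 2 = -10*s^2 + s*(11*z - 18) - z^2 + 4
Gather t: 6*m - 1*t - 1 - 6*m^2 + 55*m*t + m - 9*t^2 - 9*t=-6*m^2 + 7*m - 9*t^2 + t*(55*m - 10) - 1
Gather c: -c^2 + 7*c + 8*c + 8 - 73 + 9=-c^2 + 15*c - 56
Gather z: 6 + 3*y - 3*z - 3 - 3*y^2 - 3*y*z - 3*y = -3*y^2 + z*(-3*y - 3) + 3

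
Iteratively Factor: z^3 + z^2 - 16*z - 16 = (z - 4)*(z^2 + 5*z + 4) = (z - 4)*(z + 1)*(z + 4)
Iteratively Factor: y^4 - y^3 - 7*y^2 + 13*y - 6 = (y + 3)*(y^3 - 4*y^2 + 5*y - 2) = (y - 1)*(y + 3)*(y^2 - 3*y + 2) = (y - 2)*(y - 1)*(y + 3)*(y - 1)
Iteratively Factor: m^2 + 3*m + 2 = (m + 1)*(m + 2)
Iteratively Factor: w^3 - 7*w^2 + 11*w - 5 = (w - 5)*(w^2 - 2*w + 1) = (w - 5)*(w - 1)*(w - 1)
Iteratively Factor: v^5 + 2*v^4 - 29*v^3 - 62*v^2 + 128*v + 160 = (v - 5)*(v^4 + 7*v^3 + 6*v^2 - 32*v - 32) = (v - 5)*(v + 4)*(v^3 + 3*v^2 - 6*v - 8) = (v - 5)*(v + 4)^2*(v^2 - v - 2) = (v - 5)*(v - 2)*(v + 4)^2*(v + 1)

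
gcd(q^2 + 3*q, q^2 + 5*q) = q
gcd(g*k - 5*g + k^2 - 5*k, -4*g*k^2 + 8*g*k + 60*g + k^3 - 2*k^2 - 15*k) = k - 5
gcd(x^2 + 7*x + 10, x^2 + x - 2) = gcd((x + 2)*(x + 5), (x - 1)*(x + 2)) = x + 2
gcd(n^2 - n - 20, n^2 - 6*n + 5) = n - 5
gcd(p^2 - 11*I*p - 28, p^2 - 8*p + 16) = 1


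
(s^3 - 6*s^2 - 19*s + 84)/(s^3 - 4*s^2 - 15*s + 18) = (s^3 - 6*s^2 - 19*s + 84)/(s^3 - 4*s^2 - 15*s + 18)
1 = 1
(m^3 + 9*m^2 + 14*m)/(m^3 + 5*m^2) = (m^2 + 9*m + 14)/(m*(m + 5))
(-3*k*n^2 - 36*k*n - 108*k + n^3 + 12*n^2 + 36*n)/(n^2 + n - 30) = (-3*k*n - 18*k + n^2 + 6*n)/(n - 5)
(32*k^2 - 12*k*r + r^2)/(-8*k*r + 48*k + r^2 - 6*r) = (-4*k + r)/(r - 6)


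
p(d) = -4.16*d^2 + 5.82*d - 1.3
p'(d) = 5.82 - 8.32*d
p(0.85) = 0.64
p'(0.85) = -1.25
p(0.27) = -0.03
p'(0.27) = 3.57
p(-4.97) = -132.98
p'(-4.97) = 47.17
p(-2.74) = -48.48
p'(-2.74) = 28.62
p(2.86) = -18.68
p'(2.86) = -17.98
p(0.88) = 0.60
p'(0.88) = -1.50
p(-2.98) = -55.59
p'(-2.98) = 30.61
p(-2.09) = -31.64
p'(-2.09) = 23.21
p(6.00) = -116.14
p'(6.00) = -44.10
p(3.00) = -21.28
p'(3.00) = -19.14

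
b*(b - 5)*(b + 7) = b^3 + 2*b^2 - 35*b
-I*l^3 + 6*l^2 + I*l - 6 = (l + 1)*(l + 6*I)*(-I*l + I)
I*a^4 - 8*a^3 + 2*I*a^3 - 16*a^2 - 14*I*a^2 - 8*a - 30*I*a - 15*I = (a + 1)*(a + 3*I)*(a + 5*I)*(I*a + I)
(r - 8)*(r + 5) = r^2 - 3*r - 40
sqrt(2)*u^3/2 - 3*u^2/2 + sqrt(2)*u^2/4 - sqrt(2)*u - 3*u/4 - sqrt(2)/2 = (u + 1/2)*(u - 2*sqrt(2))*(sqrt(2)*u/2 + 1/2)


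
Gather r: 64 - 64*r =64 - 64*r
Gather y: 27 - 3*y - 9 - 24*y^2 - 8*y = -24*y^2 - 11*y + 18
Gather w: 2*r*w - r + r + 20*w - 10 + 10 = w*(2*r + 20)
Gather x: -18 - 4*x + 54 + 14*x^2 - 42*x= 14*x^2 - 46*x + 36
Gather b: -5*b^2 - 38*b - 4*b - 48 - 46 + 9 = -5*b^2 - 42*b - 85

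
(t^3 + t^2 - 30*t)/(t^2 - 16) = t*(t^2 + t - 30)/(t^2 - 16)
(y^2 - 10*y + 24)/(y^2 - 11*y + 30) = (y - 4)/(y - 5)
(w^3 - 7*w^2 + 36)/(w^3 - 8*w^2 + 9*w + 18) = (w + 2)/(w + 1)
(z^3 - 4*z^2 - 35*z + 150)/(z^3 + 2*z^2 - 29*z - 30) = (z - 5)/(z + 1)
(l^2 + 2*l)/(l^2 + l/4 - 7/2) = 4*l/(4*l - 7)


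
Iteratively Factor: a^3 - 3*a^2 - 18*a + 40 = (a + 4)*(a^2 - 7*a + 10) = (a - 2)*(a + 4)*(a - 5)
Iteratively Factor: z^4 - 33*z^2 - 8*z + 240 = (z - 5)*(z^3 + 5*z^2 - 8*z - 48) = (z - 5)*(z + 4)*(z^2 + z - 12) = (z - 5)*(z - 3)*(z + 4)*(z + 4)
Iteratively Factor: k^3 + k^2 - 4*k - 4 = (k - 2)*(k^2 + 3*k + 2) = (k - 2)*(k + 2)*(k + 1)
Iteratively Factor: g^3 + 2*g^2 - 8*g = (g - 2)*(g^2 + 4*g) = (g - 2)*(g + 4)*(g)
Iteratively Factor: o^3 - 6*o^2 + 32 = (o + 2)*(o^2 - 8*o + 16) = (o - 4)*(o + 2)*(o - 4)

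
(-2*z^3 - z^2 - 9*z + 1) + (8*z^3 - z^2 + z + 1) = 6*z^3 - 2*z^2 - 8*z + 2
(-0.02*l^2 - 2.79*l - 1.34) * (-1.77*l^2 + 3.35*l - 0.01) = 0.0354*l^4 + 4.8713*l^3 - 6.9745*l^2 - 4.4611*l + 0.0134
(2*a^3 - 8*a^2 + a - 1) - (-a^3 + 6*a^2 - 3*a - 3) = 3*a^3 - 14*a^2 + 4*a + 2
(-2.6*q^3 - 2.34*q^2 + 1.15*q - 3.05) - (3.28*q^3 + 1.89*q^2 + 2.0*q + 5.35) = -5.88*q^3 - 4.23*q^2 - 0.85*q - 8.4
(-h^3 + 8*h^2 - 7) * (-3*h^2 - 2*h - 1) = 3*h^5 - 22*h^4 - 15*h^3 + 13*h^2 + 14*h + 7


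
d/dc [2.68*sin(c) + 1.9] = 2.68*cos(c)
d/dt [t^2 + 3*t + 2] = 2*t + 3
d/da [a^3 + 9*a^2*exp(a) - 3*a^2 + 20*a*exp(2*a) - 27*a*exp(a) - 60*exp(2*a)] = 9*a^2*exp(a) + 3*a^2 + 40*a*exp(2*a) - 9*a*exp(a) - 6*a - 100*exp(2*a) - 27*exp(a)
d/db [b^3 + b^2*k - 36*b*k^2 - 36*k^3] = 3*b^2 + 2*b*k - 36*k^2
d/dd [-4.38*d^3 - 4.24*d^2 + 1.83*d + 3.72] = -13.14*d^2 - 8.48*d + 1.83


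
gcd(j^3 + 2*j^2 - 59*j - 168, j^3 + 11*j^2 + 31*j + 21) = j^2 + 10*j + 21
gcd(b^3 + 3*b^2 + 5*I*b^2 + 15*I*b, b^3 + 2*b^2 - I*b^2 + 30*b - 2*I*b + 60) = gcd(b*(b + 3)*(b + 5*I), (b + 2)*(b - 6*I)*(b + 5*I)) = b + 5*I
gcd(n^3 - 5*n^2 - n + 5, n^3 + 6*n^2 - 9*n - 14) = n + 1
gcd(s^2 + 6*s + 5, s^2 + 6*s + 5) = s^2 + 6*s + 5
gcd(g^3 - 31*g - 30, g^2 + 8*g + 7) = g + 1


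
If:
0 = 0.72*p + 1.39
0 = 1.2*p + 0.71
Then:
No Solution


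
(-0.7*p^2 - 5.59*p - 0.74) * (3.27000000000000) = -2.289*p^2 - 18.2793*p - 2.4198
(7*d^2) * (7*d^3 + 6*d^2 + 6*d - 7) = 49*d^5 + 42*d^4 + 42*d^3 - 49*d^2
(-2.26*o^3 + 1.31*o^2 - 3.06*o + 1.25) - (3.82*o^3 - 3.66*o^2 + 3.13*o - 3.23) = -6.08*o^3 + 4.97*o^2 - 6.19*o + 4.48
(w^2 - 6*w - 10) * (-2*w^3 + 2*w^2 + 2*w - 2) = -2*w^5 + 14*w^4 + 10*w^3 - 34*w^2 - 8*w + 20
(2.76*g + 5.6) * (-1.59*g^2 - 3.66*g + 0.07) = -4.3884*g^3 - 19.0056*g^2 - 20.3028*g + 0.392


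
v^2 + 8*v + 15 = (v + 3)*(v + 5)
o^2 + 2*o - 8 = (o - 2)*(o + 4)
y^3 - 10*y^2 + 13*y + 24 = (y - 8)*(y - 3)*(y + 1)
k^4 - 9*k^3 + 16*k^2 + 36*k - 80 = (k - 5)*(k - 4)*(k - 2)*(k + 2)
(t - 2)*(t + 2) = t^2 - 4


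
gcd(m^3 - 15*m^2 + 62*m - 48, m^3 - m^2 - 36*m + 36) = m^2 - 7*m + 6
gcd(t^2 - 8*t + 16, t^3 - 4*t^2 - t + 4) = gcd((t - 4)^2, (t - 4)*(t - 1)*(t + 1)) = t - 4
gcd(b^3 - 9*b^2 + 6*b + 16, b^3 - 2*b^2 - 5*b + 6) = 1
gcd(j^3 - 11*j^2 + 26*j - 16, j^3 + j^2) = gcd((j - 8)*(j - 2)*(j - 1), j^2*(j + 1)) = 1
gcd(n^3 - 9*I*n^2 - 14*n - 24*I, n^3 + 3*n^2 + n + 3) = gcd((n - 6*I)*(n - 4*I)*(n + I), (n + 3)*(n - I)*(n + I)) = n + I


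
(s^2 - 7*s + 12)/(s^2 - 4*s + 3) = (s - 4)/(s - 1)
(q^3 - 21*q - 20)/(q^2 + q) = q - 1 - 20/q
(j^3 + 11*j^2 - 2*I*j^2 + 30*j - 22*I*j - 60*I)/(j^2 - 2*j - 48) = (j^2 + j*(5 - 2*I) - 10*I)/(j - 8)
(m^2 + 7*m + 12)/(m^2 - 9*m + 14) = (m^2 + 7*m + 12)/(m^2 - 9*m + 14)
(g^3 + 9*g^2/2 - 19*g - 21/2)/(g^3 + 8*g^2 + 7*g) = (2*g^2 - 5*g - 3)/(2*g*(g + 1))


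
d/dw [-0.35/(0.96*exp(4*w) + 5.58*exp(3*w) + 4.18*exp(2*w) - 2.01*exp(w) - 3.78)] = (1.344*exp(3*w) + 5.859*exp(2*w) + 2.926*exp(w) - 0.7035)*exp(w)/(0.96*exp(4*w) + 5.58*exp(3*w) + 4.18*exp(2*w) - 2.01*exp(w) - 3.78)^2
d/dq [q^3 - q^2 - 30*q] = 3*q^2 - 2*q - 30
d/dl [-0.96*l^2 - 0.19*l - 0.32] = -1.92*l - 0.19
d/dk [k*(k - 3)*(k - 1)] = 3*k^2 - 8*k + 3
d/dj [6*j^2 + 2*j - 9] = 12*j + 2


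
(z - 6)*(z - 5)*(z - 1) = z^3 - 12*z^2 + 41*z - 30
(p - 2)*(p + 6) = p^2 + 4*p - 12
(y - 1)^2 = y^2 - 2*y + 1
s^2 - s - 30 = (s - 6)*(s + 5)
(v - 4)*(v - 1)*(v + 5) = v^3 - 21*v + 20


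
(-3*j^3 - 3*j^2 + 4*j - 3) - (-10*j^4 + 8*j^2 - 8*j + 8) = 10*j^4 - 3*j^3 - 11*j^2 + 12*j - 11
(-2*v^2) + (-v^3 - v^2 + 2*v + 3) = -v^3 - 3*v^2 + 2*v + 3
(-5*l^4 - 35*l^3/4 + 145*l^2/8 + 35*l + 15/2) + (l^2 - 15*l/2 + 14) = -5*l^4 - 35*l^3/4 + 153*l^2/8 + 55*l/2 + 43/2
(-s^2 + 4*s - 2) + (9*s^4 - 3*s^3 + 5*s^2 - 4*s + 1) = 9*s^4 - 3*s^3 + 4*s^2 - 1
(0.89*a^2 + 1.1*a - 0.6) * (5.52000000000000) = 4.9128*a^2 + 6.072*a - 3.312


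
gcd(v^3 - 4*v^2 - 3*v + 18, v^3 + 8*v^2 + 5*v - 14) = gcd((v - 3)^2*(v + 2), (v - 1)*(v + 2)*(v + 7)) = v + 2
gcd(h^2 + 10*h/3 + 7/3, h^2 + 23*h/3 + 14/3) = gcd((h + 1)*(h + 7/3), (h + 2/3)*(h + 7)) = 1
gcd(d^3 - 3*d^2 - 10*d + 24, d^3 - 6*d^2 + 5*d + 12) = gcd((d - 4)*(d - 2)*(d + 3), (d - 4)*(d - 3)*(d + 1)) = d - 4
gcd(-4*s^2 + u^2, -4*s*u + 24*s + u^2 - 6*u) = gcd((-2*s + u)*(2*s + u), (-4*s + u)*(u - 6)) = 1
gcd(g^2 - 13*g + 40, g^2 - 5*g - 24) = g - 8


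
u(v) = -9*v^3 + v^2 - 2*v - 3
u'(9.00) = -2171.00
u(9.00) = -6501.00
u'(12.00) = -3866.00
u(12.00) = -15435.00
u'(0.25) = -3.19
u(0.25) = -3.58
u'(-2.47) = -171.66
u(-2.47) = 143.66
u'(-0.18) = -3.23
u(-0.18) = -2.56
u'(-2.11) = -126.43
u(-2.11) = 90.22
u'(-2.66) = -198.36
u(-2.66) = 178.79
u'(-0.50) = -9.75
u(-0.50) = -0.62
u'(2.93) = -227.93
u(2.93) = -226.66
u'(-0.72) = -17.44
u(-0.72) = 2.32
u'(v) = -27*v^2 + 2*v - 2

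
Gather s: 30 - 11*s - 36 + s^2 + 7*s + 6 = s^2 - 4*s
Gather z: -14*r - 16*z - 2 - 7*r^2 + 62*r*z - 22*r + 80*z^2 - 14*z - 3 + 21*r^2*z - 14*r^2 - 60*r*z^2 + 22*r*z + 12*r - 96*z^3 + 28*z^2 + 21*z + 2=-21*r^2 - 24*r - 96*z^3 + z^2*(108 - 60*r) + z*(21*r^2 + 84*r - 9) - 3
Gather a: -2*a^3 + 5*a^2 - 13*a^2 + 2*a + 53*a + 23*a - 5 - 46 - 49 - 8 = -2*a^3 - 8*a^2 + 78*a - 108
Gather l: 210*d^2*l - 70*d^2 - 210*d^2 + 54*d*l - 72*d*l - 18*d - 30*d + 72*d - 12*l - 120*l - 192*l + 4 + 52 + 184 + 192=-280*d^2 + 24*d + l*(210*d^2 - 18*d - 324) + 432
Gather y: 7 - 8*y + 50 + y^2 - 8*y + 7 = y^2 - 16*y + 64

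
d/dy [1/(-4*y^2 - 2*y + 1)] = 2*(4*y + 1)/(4*y^2 + 2*y - 1)^2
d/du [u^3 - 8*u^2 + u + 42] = 3*u^2 - 16*u + 1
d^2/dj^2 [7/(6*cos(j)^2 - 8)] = 21*(-6*sin(j)^4 + 11*sin(j)^2 - 1)/(3*cos(j)^2 - 4)^3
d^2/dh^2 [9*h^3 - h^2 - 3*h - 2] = 54*h - 2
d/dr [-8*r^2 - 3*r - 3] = -16*r - 3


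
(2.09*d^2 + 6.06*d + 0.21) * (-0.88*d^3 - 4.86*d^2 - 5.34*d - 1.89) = -1.8392*d^5 - 15.4902*d^4 - 40.797*d^3 - 37.3311*d^2 - 12.5748*d - 0.3969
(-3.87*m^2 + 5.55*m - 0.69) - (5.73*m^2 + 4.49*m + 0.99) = -9.6*m^2 + 1.06*m - 1.68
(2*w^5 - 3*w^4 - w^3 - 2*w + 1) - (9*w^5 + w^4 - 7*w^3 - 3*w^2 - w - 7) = -7*w^5 - 4*w^4 + 6*w^3 + 3*w^2 - w + 8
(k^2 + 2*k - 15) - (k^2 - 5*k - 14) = 7*k - 1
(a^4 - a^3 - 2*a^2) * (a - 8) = a^5 - 9*a^4 + 6*a^3 + 16*a^2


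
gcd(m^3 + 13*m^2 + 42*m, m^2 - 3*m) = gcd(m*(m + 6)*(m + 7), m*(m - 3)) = m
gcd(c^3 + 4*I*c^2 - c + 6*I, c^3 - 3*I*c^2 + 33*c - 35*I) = c - I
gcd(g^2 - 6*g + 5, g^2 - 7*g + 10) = g - 5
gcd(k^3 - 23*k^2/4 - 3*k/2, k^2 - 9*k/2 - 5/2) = 1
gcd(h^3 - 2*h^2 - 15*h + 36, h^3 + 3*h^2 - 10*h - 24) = h^2 + h - 12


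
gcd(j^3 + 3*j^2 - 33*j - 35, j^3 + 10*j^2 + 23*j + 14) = j^2 + 8*j + 7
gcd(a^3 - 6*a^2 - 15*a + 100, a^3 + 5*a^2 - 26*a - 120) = a^2 - a - 20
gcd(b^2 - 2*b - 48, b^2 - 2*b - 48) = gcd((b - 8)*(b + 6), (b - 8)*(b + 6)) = b^2 - 2*b - 48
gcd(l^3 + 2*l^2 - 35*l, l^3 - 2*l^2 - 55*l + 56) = l + 7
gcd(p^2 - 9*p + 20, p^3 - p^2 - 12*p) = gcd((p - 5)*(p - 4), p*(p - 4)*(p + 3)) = p - 4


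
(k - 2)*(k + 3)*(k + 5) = k^3 + 6*k^2 - k - 30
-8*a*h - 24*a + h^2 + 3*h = (-8*a + h)*(h + 3)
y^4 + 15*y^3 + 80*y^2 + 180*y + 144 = (y + 2)*(y + 3)*(y + 4)*(y + 6)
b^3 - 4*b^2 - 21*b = b*(b - 7)*(b + 3)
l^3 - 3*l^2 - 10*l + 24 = (l - 4)*(l - 2)*(l + 3)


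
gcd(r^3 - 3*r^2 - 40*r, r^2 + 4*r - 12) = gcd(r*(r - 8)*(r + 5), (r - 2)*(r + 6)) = 1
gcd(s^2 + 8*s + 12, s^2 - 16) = 1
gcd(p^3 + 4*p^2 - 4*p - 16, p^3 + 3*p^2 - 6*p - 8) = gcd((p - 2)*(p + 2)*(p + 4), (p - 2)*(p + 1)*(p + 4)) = p^2 + 2*p - 8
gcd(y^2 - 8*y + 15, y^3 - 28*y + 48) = 1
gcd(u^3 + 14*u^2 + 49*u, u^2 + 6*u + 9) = 1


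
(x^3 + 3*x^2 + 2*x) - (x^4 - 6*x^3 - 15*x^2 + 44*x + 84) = -x^4 + 7*x^3 + 18*x^2 - 42*x - 84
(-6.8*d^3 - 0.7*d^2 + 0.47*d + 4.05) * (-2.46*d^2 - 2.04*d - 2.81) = 16.728*d^5 + 15.594*d^4 + 19.3798*d^3 - 8.9548*d^2 - 9.5827*d - 11.3805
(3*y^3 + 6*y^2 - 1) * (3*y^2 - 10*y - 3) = 9*y^5 - 12*y^4 - 69*y^3 - 21*y^2 + 10*y + 3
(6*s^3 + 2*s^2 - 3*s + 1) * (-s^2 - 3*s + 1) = -6*s^5 - 20*s^4 + 3*s^3 + 10*s^2 - 6*s + 1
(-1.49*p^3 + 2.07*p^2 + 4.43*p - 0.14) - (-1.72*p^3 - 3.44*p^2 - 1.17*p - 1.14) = 0.23*p^3 + 5.51*p^2 + 5.6*p + 1.0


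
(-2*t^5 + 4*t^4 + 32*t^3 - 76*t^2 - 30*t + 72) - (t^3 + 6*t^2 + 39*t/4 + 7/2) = -2*t^5 + 4*t^4 + 31*t^3 - 82*t^2 - 159*t/4 + 137/2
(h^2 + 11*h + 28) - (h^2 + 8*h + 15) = 3*h + 13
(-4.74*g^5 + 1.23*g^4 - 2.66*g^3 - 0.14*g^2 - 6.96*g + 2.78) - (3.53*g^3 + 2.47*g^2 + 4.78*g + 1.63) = -4.74*g^5 + 1.23*g^4 - 6.19*g^3 - 2.61*g^2 - 11.74*g + 1.15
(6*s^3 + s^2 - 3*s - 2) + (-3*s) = 6*s^3 + s^2 - 6*s - 2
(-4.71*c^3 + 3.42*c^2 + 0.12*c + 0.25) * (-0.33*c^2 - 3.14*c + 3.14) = 1.5543*c^5 + 13.6608*c^4 - 25.5678*c^3 + 10.2795*c^2 - 0.4082*c + 0.785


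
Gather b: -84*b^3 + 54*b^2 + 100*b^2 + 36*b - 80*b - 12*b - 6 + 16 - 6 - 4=-84*b^3 + 154*b^2 - 56*b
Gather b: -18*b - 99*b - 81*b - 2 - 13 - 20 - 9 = -198*b - 44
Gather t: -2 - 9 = -11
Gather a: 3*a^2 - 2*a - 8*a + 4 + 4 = 3*a^2 - 10*a + 8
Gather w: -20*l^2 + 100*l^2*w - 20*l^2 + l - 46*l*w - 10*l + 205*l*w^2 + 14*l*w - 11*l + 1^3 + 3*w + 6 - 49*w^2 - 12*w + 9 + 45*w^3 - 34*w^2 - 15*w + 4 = -40*l^2 - 20*l + 45*w^3 + w^2*(205*l - 83) + w*(100*l^2 - 32*l - 24) + 20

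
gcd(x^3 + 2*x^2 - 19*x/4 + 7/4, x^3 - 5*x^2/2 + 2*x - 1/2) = x^2 - 3*x/2 + 1/2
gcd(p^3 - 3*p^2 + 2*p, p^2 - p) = p^2 - p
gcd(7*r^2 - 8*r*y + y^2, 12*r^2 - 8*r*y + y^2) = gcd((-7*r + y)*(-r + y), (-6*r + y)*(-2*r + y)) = 1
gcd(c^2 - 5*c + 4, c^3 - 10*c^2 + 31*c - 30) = 1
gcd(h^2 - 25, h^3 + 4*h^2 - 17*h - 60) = h + 5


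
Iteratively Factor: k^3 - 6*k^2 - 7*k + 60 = (k + 3)*(k^2 - 9*k + 20) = (k - 4)*(k + 3)*(k - 5)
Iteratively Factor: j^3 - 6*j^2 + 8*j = (j - 4)*(j^2 - 2*j) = (j - 4)*(j - 2)*(j)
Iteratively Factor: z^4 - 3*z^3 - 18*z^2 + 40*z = (z + 4)*(z^3 - 7*z^2 + 10*z) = z*(z + 4)*(z^2 - 7*z + 10) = z*(z - 2)*(z + 4)*(z - 5)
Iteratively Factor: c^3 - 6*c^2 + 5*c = (c - 5)*(c^2 - c) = c*(c - 5)*(c - 1)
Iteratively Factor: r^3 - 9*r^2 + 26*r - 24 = (r - 2)*(r^2 - 7*r + 12) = (r - 3)*(r - 2)*(r - 4)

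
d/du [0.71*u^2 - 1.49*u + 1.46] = 1.42*u - 1.49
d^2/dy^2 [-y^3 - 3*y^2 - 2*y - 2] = -6*y - 6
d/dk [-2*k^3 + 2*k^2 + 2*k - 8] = -6*k^2 + 4*k + 2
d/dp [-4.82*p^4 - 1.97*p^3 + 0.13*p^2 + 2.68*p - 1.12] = -19.28*p^3 - 5.91*p^2 + 0.26*p + 2.68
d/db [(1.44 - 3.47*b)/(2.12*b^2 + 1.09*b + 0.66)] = (7.3564*b^2 - 6.1056*b - 3.8598)/(4.4944*b^4 + 4.6216*b^3 + 3.9865*b^2 + 1.4388*b + 0.4356)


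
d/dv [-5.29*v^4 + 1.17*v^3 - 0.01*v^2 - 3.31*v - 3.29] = -21.16*v^3 + 3.51*v^2 - 0.02*v - 3.31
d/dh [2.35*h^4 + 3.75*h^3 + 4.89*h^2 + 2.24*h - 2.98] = 9.4*h^3 + 11.25*h^2 + 9.78*h + 2.24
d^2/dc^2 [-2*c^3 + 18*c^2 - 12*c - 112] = 36 - 12*c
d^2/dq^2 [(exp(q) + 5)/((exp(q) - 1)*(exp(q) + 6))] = (exp(4*q) + 15*exp(3*q) + 111*exp(2*q) + 275*exp(q) + 186)*exp(q)/(exp(6*q) + 15*exp(5*q) + 57*exp(4*q) - 55*exp(3*q) - 342*exp(2*q) + 540*exp(q) - 216)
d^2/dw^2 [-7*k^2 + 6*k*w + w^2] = 2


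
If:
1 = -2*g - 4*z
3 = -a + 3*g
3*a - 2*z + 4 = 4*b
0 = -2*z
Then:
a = -9/2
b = -19/8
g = -1/2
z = 0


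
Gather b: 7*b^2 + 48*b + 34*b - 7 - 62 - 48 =7*b^2 + 82*b - 117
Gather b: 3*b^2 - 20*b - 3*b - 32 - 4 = 3*b^2 - 23*b - 36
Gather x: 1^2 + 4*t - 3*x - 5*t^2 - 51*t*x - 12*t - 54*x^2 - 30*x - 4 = -5*t^2 - 8*t - 54*x^2 + x*(-51*t - 33) - 3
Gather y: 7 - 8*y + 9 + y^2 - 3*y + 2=y^2 - 11*y + 18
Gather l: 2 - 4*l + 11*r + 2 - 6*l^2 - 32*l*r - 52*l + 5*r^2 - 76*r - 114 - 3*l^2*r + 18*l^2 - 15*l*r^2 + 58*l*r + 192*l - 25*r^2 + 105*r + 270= l^2*(12 - 3*r) + l*(-15*r^2 + 26*r + 136) - 20*r^2 + 40*r + 160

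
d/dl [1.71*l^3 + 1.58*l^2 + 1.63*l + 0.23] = 5.13*l^2 + 3.16*l + 1.63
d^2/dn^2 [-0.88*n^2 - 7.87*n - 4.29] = -1.76000000000000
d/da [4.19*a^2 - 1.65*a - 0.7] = 8.38*a - 1.65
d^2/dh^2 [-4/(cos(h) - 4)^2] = 8*(4*cos(h) + cos(2*h) - 2)/(cos(h) - 4)^4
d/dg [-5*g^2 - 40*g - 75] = -10*g - 40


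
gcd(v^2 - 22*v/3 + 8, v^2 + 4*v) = 1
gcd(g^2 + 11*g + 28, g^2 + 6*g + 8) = g + 4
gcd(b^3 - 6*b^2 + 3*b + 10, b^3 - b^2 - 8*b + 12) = b - 2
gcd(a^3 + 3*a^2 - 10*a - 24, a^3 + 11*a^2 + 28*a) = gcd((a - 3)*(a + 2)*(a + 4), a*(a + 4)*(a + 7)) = a + 4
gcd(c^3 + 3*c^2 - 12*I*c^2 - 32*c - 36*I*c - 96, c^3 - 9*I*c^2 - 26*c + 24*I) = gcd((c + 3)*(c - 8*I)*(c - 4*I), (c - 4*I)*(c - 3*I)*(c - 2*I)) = c - 4*I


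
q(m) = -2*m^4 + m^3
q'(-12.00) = 14256.00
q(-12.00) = -43200.00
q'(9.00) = -5589.00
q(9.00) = -12393.00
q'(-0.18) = 0.14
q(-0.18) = -0.01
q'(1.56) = -23.07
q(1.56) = -8.05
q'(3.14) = -218.09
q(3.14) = -163.46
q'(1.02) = -5.37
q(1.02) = -1.10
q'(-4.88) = 1001.16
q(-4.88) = -1250.47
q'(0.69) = -1.20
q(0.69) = -0.12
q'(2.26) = -77.02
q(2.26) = -40.63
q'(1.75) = -33.69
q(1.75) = -13.40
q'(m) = -8*m^3 + 3*m^2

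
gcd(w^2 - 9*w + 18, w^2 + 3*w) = 1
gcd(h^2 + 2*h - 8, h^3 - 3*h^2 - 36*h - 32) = h + 4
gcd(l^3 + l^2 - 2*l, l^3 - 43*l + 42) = l - 1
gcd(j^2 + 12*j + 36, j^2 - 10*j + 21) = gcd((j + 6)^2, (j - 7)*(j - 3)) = 1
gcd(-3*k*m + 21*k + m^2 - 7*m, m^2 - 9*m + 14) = m - 7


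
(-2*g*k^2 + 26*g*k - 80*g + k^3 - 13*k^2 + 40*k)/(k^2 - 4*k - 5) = (-2*g*k + 16*g + k^2 - 8*k)/(k + 1)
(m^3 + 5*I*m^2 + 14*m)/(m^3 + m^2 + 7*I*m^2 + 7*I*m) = (m - 2*I)/(m + 1)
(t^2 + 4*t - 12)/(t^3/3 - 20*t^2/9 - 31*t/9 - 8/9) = 9*(-t^2 - 4*t + 12)/(-3*t^3 + 20*t^2 + 31*t + 8)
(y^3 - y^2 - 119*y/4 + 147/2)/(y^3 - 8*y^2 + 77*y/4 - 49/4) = (y + 6)/(y - 1)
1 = 1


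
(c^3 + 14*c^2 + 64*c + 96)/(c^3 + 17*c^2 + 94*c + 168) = (c + 4)/(c + 7)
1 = 1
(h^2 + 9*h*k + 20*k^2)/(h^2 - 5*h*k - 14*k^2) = (h^2 + 9*h*k + 20*k^2)/(h^2 - 5*h*k - 14*k^2)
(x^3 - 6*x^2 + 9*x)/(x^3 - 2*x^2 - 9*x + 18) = x*(x - 3)/(x^2 + x - 6)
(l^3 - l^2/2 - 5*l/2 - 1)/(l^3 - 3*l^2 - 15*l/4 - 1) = 2*(l^2 - l - 2)/(2*l^2 - 7*l - 4)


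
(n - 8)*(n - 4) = n^2 - 12*n + 32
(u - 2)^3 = u^3 - 6*u^2 + 12*u - 8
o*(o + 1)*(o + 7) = o^3 + 8*o^2 + 7*o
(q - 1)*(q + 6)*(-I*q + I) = -I*q^3 - 4*I*q^2 + 11*I*q - 6*I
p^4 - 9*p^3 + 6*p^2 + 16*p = p*(p - 8)*(p - 2)*(p + 1)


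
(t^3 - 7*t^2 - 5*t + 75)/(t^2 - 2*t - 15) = t - 5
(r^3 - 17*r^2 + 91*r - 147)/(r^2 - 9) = (r^2 - 14*r + 49)/(r + 3)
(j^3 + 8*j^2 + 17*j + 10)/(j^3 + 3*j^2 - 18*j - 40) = (j + 1)/(j - 4)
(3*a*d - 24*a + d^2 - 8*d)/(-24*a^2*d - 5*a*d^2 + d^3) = (8 - d)/(d*(8*a - d))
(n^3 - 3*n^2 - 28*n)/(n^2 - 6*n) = (n^2 - 3*n - 28)/(n - 6)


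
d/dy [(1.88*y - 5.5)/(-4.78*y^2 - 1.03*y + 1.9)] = (8.9864*y^2 - 52.58*y - 2.093)/(22.8484*y^4 + 9.8468*y^3 - 17.1031*y^2 - 3.914*y + 3.61)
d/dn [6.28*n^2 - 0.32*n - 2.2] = 12.56*n - 0.32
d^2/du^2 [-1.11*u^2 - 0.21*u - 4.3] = -2.22000000000000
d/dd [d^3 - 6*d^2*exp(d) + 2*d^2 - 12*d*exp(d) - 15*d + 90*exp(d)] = -6*d^2*exp(d) + 3*d^2 - 24*d*exp(d) + 4*d + 78*exp(d) - 15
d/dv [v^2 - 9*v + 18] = 2*v - 9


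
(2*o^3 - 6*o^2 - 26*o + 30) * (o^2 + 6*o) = 2*o^5 + 6*o^4 - 62*o^3 - 126*o^2 + 180*o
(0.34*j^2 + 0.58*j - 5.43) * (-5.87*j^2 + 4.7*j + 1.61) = -1.9958*j^4 - 1.8066*j^3 + 35.1475*j^2 - 24.5872*j - 8.7423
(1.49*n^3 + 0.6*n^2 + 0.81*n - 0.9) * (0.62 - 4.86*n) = -7.2414*n^4 - 1.9922*n^3 - 3.5646*n^2 + 4.8762*n - 0.558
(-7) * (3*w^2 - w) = -21*w^2 + 7*w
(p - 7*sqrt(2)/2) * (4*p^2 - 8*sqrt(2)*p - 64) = 4*p^3 - 22*sqrt(2)*p^2 - 8*p + 224*sqrt(2)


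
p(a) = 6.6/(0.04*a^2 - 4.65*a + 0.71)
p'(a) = 6.6*(4.65 - 0.08*a)/(0.04*a^2 - 4.65*a + 0.71)^2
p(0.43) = -5.15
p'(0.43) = 18.53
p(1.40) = -1.15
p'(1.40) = 0.91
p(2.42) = -0.64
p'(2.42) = 0.28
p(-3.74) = 0.35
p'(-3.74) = 0.09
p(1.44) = -1.12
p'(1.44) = 0.86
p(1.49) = -1.08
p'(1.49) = 0.80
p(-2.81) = 0.47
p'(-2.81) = 0.16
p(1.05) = -1.60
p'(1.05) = 1.77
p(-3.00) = 0.44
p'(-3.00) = 0.14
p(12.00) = -0.13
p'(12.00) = 0.01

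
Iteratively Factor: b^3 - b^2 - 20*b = (b)*(b^2 - b - 20) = b*(b + 4)*(b - 5)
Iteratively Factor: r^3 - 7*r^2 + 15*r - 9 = (r - 3)*(r^2 - 4*r + 3) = (r - 3)^2*(r - 1)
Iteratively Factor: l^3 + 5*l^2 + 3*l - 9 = (l - 1)*(l^2 + 6*l + 9) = (l - 1)*(l + 3)*(l + 3)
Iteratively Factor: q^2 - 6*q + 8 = (q - 4)*(q - 2)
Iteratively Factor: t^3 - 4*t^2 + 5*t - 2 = (t - 2)*(t^2 - 2*t + 1) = (t - 2)*(t - 1)*(t - 1)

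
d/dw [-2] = 0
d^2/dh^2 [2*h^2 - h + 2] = 4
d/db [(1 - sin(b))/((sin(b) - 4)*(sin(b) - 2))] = (sin(b)^2 - 2*sin(b) - 2)*cos(b)/((sin(b) - 4)^2*(sin(b) - 2)^2)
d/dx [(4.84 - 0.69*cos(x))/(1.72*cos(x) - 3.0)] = 6.2548*sin(x)/(1.72*cos(x) - 3.0)^2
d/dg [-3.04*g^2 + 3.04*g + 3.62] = 3.04 - 6.08*g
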